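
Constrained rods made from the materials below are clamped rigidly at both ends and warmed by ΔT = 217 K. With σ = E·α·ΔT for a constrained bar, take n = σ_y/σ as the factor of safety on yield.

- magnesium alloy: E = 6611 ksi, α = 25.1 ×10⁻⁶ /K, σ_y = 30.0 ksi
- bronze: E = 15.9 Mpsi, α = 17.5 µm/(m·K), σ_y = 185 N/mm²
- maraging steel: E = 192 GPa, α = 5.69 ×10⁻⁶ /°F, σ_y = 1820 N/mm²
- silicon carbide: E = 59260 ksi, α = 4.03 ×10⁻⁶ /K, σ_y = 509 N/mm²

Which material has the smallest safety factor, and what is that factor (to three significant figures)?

Per material, after unit conversion:
  magnesium alloy: E = 45.58, α = 25.1, σ_y = 206.8 → σ = 248 MPa, n = 0.833
  bronze: E = 109.6, α = 17.5, σ_y = 185.0 → σ = 416 MPa, n = 0.444
  maraging steel: E = 192.0, α = 10.2, σ_y = 1820 → σ = 427 MPa, n = 4.27
  silicon carbide: E = 408.6, α = 4.03, σ_y = 509.0 → σ = 357 MPa, n = 1.42
The minimum is bronze at n = 0.444.

bronze, n = 0.444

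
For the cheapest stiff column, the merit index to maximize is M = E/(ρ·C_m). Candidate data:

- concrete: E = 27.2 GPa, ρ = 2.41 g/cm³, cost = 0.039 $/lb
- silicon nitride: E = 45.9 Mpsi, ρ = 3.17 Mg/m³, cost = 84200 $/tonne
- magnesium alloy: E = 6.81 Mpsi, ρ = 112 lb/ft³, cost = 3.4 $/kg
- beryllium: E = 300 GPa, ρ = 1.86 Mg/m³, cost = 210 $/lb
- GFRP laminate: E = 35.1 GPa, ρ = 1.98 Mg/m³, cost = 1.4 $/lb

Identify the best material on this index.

concrete

Normalizing units and computing the index:
  concrete: E = 27.20 GPa, ρ = 2410 kg/m³, cost = 0.08598 $/kg
  silicon nitride: E = 316.5 GPa, ρ = 3170 kg/m³, cost = 84.20 $/kg
  magnesium alloy: E = 46.95 GPa, ρ = 1794 kg/m³, cost = 3.400 $/kg
  beryllium: E = 300.0 GPa, ρ = 1860 kg/m³, cost = 463.0 $/kg
  GFRP laminate: E = 35.10 GPa, ρ = 1980 kg/m³, cost = 3.086 $/kg
  concrete: M = 131 MN·m per $
  magnesium alloy: M = 7.70 MN·m per $
  GFRP laminate: M = 5.74 MN·m per $
  silicon nitride: M = 1.19 MN·m per $
  beryllium: M = 0.348 MN·m per $
The maximum is for concrete.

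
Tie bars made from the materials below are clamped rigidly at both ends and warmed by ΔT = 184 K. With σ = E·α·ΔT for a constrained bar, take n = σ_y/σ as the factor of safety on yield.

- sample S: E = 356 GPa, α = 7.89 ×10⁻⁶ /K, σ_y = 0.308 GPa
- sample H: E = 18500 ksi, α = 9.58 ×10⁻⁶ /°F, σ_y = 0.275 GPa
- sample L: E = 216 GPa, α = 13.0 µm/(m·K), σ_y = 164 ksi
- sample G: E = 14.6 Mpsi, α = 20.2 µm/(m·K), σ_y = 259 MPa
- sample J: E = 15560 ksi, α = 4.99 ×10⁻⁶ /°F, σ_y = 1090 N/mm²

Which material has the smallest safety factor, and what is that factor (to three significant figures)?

In consistent units (E in GPa, α in ×10⁻⁶/K, σ_y in MPa):
  sample S: E = 356.0, α = 7.89, σ_y = 308.0 → σ = 517 MPa, n = 0.596
  sample H: E = 127.6, α = 17.2, σ_y = 275.0 → σ = 405 MPa, n = 0.679
  sample L: E = 216.0, α = 13.0, σ_y = 1131 → σ = 517 MPa, n = 2.19
  sample G: E = 100.7, α = 20.2, σ_y = 259.0 → σ = 374 MPa, n = 0.692
  sample J: E = 107.3, α = 8.98, σ_y = 1090 → σ = 177 MPa, n = 6.15
Sample S has the lowest safety factor, n = 0.596.

sample S, n = 0.596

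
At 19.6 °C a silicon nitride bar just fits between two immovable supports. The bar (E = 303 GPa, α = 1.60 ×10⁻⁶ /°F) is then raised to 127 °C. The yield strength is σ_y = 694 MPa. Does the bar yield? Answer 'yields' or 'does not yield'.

does not yield

α = 1.60×10⁻⁶/°F × 9/5 = 2.88×10⁻⁶/K.
ΔT = 107.4 K. Constrained thermal stress σ = E·α·ΔT = 303.0×10³ MPa × 2.88×10⁻⁶ × 107.4 = 93.7 MPa (compressive).
Compare to σ_y = 694 MPa: σ < σ_y, so it does not yield.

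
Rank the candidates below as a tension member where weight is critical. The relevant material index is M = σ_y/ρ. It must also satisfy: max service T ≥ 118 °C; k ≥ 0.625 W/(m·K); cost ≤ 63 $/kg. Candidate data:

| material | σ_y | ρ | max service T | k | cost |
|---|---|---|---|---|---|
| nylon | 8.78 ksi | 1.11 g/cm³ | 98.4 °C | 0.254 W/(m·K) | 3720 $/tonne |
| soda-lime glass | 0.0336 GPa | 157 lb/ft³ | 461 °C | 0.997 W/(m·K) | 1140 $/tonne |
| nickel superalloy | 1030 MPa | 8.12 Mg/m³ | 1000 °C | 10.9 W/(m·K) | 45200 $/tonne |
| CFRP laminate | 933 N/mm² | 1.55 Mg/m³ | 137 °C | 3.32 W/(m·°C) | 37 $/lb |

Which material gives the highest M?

Screen on constraints: max service T ≥ 118 °C; k ≥ 0.625 W/(m·K); cost ≤ 63 $/kg. Survivors: soda-lime glass, nickel superalloy.
Normalizing units and computing the index:
  soda-lime glass: σ_y = 33.60 MPa, ρ = 2515 kg/m³
  nickel superalloy: σ_y = 1030 MPa, ρ = 8120 kg/m³
  nickel superalloy: M = 127 kN·m/kg
  soda-lime glass: M = 13.4 kN·m/kg
Highest index: nickel superalloy.

nickel superalloy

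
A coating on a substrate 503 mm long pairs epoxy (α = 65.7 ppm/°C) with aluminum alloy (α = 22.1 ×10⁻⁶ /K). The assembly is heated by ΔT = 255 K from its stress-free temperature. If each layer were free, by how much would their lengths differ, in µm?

5590 µm

Δα = |65.7 − 22.1|×10⁻⁶/K = 43.6×10⁻⁶/K.
ΔL_mismatch = Δα·L·ΔT = 43.6×10⁻⁶ × 503.0 mm × 255.0 K = 5590 µm.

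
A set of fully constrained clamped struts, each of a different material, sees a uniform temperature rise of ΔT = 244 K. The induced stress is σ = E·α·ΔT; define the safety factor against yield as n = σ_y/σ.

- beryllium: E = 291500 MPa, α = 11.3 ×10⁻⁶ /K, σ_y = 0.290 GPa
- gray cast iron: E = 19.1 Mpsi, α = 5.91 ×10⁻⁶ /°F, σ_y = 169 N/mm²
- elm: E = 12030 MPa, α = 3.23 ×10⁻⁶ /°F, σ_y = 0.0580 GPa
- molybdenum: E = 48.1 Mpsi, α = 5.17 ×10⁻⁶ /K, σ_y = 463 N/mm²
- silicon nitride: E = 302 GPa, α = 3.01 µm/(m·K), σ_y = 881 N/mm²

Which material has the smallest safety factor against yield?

With everything in SI (GPa, ×10⁻⁶/K, MPa):
  beryllium: E = 291.5, α = 11.3, σ_y = 290.0 → σ = 804 MPa, n = 0.361
  gray cast iron: E = 131.7, α = 10.6, σ_y = 169.0 → σ = 342 MPa, n = 0.494
  elm: E = 12.03, α = 5.81, σ_y = 58.00 → σ = 17.1 MPa, n = 3.40
  molybdenum: E = 331.6, α = 5.17, σ_y = 463.0 → σ = 418 MPa, n = 1.11
  silicon nitride: E = 302.0, α = 3.01, σ_y = 881.0 → σ = 222 MPa, n = 3.97
Beryllium has the lowest safety factor, n = 0.361.

beryllium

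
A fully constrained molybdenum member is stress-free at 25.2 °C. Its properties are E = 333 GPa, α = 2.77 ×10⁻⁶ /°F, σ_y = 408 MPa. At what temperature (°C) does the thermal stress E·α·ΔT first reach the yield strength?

α = 2.77×10⁻⁶/°F × 9/5 = 4.99×10⁻⁶/K.
E·α·ΔT = 408.0 MPa ⇒ ΔT = 408.0 / (333.0×10³ × 4.99×10⁻⁶) = 245.7 K.
T = 25.2 + 245.7 = 270.9 °C.

271 °C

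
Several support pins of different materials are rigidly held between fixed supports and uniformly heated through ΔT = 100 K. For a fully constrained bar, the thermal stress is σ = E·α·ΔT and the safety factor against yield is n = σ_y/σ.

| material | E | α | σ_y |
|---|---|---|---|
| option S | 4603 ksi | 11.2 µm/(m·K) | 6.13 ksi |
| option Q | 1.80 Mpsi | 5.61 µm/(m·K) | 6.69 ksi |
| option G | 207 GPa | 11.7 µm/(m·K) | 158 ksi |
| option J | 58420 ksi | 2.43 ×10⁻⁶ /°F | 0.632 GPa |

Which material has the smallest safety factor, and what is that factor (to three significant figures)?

Per material, after unit conversion:
  option S: E = 31.74, α = 11.2, σ_y = 42.26 → σ = 35.5 MPa, n = 1.19
  option Q: E = 12.41, α = 5.61, σ_y = 46.13 → σ = 6.96 MPa, n = 6.63
  option G: E = 207.0, α = 11.7, σ_y = 1089 → σ = 242 MPa, n = 4.50
  option J: E = 402.8, α = 4.37, σ_y = 632.0 → σ = 176 MPa, n = 3.59
Smallest n: option S with n = 1.19.

option S, n = 1.19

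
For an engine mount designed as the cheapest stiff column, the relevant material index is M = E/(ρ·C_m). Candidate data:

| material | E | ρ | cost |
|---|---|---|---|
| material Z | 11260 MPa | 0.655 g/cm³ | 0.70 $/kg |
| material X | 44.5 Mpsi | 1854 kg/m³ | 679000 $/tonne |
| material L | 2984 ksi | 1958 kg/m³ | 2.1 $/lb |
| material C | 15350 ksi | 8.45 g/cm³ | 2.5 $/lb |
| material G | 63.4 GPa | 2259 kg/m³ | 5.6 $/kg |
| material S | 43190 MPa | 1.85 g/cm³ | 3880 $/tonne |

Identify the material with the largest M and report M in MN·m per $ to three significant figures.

material Z, M = 24.6 MN·m per $

Normalizing units and computing the index:
  material Z: E = 11.26 GPa, ρ = 655.0 kg/m³, cost = 0.7000 $/kg
  material X: E = 306.8 GPa, ρ = 1854 kg/m³, cost = 679.0 $/kg
  material L: E = 20.57 GPa, ρ = 1958 kg/m³, cost = 4.630 $/kg
  material C: E = 105.8 GPa, ρ = 8450 kg/m³, cost = 5.511 $/kg
  material G: E = 63.40 GPa, ρ = 2259 kg/m³, cost = 5.600 $/kg
  material S: E = 43.19 GPa, ρ = 1850 kg/m³, cost = 3.880 $/kg
  material Z: M = 24.6 MN·m per $
  material S: M = 6.02 MN·m per $
  material G: M = 5.01 MN·m per $
  material C: M = 2.27 MN·m per $
  material L: M = 2.27 MN·m per $
  material X: M = 0.244 MN·m per $
Material Z ranks first.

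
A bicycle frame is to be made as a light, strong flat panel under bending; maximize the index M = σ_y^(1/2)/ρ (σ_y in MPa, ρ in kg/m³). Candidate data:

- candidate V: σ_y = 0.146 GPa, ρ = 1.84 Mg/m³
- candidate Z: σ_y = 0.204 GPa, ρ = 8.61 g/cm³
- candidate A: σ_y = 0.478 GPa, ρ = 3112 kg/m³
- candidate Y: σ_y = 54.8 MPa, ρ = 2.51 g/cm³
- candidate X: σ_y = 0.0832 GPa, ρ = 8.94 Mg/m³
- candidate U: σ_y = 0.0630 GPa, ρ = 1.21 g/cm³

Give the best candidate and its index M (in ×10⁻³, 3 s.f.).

Normalizing units and computing the index:
  candidate V: σ_y = 146.0 MPa, ρ = 1840 kg/m³
  candidate Z: σ_y = 204.0 MPa, ρ = 8610 kg/m³
  candidate A: σ_y = 478.0 MPa, ρ = 3112 kg/m³
  candidate Y: σ_y = 54.80 MPa, ρ = 2510 kg/m³
  candidate X: σ_y = 83.20 MPa, ρ = 8940 kg/m³
  candidate U: σ_y = 63.00 MPa, ρ = 1210 kg/m³
  candidate A: M = 7.03×10⁻³
  candidate V: M = 6.57×10⁻³
  candidate U: M = 6.56×10⁻³
  candidate Y: M = 2.95×10⁻³
  candidate Z: M = 1.66×10⁻³
  candidate X: M = 1.02×10⁻³
Candidate A has the largest M.

candidate A, M = 7.03×10⁻³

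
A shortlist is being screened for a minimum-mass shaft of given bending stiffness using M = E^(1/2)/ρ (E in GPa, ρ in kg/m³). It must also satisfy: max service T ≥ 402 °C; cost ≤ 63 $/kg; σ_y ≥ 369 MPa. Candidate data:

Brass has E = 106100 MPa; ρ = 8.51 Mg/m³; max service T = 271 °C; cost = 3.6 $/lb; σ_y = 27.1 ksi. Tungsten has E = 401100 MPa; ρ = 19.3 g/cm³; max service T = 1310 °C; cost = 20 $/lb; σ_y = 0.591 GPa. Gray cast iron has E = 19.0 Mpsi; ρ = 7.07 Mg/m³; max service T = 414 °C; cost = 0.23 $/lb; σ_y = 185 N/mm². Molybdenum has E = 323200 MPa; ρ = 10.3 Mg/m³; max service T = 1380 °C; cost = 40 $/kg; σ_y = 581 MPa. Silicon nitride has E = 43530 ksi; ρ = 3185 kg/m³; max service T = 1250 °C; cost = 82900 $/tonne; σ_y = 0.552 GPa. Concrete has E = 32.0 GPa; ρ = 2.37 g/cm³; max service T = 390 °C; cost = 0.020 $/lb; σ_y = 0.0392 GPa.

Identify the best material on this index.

molybdenum

Screen on constraints: max service T ≥ 402 °C; cost ≤ 63 $/kg; σ_y ≥ 369 MPa. Survivors: tungsten, molybdenum.
Putting every candidate on a common basis:
  tungsten: E = 401.1 GPa, ρ = 19300 kg/m³
  molybdenum: E = 323.2 GPa, ρ = 10300 kg/m³
  molybdenum: M = 1.75×10⁻³
  tungsten: M = 1.04×10⁻³
Highest index: molybdenum.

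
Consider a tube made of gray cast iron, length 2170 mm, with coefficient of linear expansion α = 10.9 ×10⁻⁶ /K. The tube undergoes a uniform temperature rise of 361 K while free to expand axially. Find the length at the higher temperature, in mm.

2178.5 mm

ΔL = α·L₀·ΔT = 10.9×10⁻⁶ × 2170 mm × 361.0 K = 8.54 mm.
L = L₀ + ΔL = 2170 + 8.54 = 2178.5 mm.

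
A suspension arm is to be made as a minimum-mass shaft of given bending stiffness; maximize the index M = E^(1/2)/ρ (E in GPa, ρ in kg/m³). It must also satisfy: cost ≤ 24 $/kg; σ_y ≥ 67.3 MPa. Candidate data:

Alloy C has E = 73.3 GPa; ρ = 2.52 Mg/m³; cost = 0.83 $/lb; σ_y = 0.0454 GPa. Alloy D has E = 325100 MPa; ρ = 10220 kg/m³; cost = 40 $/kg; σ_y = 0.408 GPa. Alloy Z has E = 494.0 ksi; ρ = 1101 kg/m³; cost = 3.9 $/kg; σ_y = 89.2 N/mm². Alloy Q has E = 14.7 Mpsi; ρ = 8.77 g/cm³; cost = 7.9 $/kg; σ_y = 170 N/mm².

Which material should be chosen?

Screen on constraints: cost ≤ 24 $/kg; σ_y ≥ 67.3 MPa. Survivors: alloy Z, alloy Q.
After converting to SI:
  alloy Z: E = 3.406 GPa, ρ = 1101 kg/m³
  alloy Q: E = 101.4 GPa, ρ = 8770 kg/m³
  alloy Z: M = 1.68×10⁻³
  alloy Q: M = 1.15×10⁻³
Alloy Z has the largest M.

alloy Z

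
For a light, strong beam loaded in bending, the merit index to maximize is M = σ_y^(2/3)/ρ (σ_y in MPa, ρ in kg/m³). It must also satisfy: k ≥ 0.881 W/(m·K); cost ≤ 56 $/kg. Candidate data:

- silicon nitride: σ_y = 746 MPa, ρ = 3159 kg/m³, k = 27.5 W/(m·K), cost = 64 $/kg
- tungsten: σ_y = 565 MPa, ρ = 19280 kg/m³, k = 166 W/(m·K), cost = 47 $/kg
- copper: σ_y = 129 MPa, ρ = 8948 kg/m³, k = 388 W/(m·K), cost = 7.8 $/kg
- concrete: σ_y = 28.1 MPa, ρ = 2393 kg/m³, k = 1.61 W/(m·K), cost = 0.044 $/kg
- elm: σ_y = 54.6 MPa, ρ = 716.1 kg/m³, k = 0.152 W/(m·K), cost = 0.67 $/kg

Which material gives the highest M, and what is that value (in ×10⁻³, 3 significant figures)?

concrete, M = 3.86×10⁻³

Screen on constraints: k ≥ 0.881 W/(m·K); cost ≤ 56 $/kg. Survivors: tungsten, copper, concrete.
Per-candidate index values:
  concrete: M = 3.86×10⁻³
  tungsten: M = 3.54×10⁻³
  copper: M = 2.85×10⁻³
Highest index: concrete.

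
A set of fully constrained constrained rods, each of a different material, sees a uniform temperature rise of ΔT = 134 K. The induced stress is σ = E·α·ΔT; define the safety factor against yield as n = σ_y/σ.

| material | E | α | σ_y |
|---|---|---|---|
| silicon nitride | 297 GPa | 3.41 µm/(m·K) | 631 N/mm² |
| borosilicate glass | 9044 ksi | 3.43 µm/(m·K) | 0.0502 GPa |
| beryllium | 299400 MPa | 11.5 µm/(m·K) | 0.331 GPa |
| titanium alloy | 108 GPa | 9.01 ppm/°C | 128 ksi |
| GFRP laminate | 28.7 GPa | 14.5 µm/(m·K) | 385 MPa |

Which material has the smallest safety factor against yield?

beryllium

With everything in SI (GPa, ×10⁻⁶/K, MPa):
  silicon nitride: E = 297.0, α = 3.41, σ_y = 631.0 → σ = 136 MPa, n = 4.65
  borosilicate glass: E = 62.36, α = 3.43, σ_y = 50.20 → σ = 28.7 MPa, n = 1.75
  beryllium: E = 299.4, α = 11.5, σ_y = 331.0 → σ = 461 MPa, n = 0.717
  titanium alloy: E = 108.0, α = 9.01, σ_y = 882.5 → σ = 130 MPa, n = 6.77
  GFRP laminate: E = 28.70, α = 14.5, σ_y = 385.0 → σ = 55.8 MPa, n = 6.90
The minimum is beryllium at n = 0.717.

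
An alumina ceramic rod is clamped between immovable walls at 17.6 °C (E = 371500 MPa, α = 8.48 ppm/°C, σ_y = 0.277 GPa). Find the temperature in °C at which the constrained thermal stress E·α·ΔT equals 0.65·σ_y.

E = 371500 MPa = 371.5 GPa.
σ_y = 0.277 GPa = 277.0 MPa.
E·α·ΔT = 180.1 MPa ⇒ ΔT = 180.1 / (371.5×10³ × 8.48×10⁻⁶) = 57.15 K.
T = 17.6 + 57.15 = 74.75 °C.

74.8 °C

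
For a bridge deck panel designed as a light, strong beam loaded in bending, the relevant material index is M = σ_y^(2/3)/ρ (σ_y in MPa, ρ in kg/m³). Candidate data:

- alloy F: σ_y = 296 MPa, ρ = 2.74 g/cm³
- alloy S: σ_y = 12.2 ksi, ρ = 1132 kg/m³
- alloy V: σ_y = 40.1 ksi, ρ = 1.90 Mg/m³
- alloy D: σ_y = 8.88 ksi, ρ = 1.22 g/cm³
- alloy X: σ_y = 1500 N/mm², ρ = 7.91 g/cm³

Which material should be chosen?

alloy V

In SI units:
  alloy F: σ_y = 296.0 MPa, ρ = 2740 kg/m³
  alloy S: σ_y = 84.12 MPa, ρ = 1132 kg/m³
  alloy V: σ_y = 276.5 MPa, ρ = 1900 kg/m³
  alloy D: σ_y = 61.23 MPa, ρ = 1220 kg/m³
  alloy X: σ_y = 1500 MPa, ρ = 7910 kg/m³
  alloy V: M = 22.3×10⁻³
  alloy S: M = 17.0×10⁻³
  alloy X: M = 16.6×10⁻³
  alloy F: M = 16.2×10⁻³
  alloy D: M = 12.7×10⁻³
The maximum is for alloy V.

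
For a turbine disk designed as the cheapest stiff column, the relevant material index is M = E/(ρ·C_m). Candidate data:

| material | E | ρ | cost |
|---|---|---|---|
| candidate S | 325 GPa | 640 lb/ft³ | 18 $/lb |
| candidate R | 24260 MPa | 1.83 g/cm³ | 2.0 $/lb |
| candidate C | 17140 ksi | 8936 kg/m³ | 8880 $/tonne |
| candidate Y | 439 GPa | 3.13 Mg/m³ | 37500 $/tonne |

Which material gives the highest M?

After converting to SI:
  candidate S: E = 325.0 GPa, ρ = 10250 kg/m³, cost = 39.68 $/kg
  candidate R: E = 24.26 GPa, ρ = 1830 kg/m³, cost = 4.409 $/kg
  candidate C: E = 118.2 GPa, ρ = 8936 kg/m³, cost = 8.880 $/kg
  candidate Y: E = 439.0 GPa, ρ = 3130 kg/m³, cost = 37.50 $/kg
  candidate Y: M = 3.74 MN·m per $
  candidate R: M = 3.01 MN·m per $
  candidate C: M = 1.49 MN·m per $
  candidate S: M = 0.799 MN·m per $
The maximum is for candidate Y.

candidate Y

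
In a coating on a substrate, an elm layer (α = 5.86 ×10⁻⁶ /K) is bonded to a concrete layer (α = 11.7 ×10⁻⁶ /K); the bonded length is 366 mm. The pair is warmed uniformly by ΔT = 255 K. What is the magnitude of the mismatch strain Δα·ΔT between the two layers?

Δα = |5.86 − 11.7|×10⁻⁶/K = 5.84×10⁻⁶/K.
Mismatch strain = Δα·ΔT = 5.84×10⁻⁶ × 255.0 = 1.49×10⁻³.

1.49×10⁻³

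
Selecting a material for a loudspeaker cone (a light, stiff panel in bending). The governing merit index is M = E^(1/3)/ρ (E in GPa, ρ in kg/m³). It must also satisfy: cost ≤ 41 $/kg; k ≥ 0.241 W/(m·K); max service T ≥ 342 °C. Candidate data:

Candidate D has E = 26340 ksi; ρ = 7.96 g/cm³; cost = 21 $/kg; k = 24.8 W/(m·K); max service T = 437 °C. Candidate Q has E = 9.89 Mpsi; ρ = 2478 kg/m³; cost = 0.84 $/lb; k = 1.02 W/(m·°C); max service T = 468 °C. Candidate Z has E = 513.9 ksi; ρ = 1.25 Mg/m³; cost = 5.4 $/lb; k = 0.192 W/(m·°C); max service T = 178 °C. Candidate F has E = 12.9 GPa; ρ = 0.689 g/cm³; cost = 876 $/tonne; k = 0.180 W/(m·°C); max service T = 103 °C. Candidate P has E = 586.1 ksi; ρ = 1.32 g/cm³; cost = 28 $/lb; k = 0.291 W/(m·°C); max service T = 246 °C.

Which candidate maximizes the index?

candidate Q

Screen on constraints: cost ≤ 41 $/kg; k ≥ 0.241 W/(m·K); max service T ≥ 342 °C. Survivors: candidate D, candidate Q.
Normalizing units and computing the index:
  candidate D: E = 181.6 GPa, ρ = 7960 kg/m³
  candidate Q: E = 68.19 GPa, ρ = 2478 kg/m³
  candidate Q: M = 1.65×10⁻³
  candidate D: M = 0.711×10⁻³
The maximum is for candidate Q.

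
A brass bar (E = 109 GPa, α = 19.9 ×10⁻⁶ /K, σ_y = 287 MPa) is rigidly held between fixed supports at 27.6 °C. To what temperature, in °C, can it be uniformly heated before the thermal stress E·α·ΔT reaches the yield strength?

E·α·ΔT = 287.0 MPa ⇒ ΔT = 287.0 / (109.0×10³ × 19.9×10⁻⁶) = 132.3 K.
T = 27.6 + 132.3 = 159.9 °C.

160 °C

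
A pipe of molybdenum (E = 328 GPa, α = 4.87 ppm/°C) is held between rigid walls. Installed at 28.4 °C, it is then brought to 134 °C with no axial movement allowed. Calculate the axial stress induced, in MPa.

169 MPa

ΔT = 105.6 K. Constrained thermal stress σ = E·α·ΔT = 328.0×10³ MPa × 4.87×10⁻⁶ × 105.6 = 169 MPa (compressive).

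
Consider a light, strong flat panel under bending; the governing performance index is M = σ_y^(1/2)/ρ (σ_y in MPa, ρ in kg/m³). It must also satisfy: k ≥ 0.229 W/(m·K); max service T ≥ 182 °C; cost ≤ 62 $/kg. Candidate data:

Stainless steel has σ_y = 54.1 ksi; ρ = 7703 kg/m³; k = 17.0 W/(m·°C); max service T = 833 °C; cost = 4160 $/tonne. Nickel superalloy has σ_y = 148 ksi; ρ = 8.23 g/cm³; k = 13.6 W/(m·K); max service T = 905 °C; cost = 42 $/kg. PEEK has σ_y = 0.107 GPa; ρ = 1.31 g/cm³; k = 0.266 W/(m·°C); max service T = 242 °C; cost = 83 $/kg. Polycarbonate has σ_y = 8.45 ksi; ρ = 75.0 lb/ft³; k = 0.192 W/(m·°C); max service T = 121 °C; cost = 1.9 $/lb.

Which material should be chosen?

Screen on constraints: k ≥ 0.229 W/(m·K); max service T ≥ 182 °C; cost ≤ 62 $/kg. Survivors: stainless steel, nickel superalloy.
Convert each candidate to consistent units, then evaluate M:
  stainless steel: σ_y = 373.0 MPa, ρ = 7703 kg/m³
  nickel superalloy: σ_y = 1020 MPa, ρ = 8230 kg/m³
  nickel superalloy: M = 3.88×10⁻³
  stainless steel: M = 2.51×10⁻³
Highest index: nickel superalloy.

nickel superalloy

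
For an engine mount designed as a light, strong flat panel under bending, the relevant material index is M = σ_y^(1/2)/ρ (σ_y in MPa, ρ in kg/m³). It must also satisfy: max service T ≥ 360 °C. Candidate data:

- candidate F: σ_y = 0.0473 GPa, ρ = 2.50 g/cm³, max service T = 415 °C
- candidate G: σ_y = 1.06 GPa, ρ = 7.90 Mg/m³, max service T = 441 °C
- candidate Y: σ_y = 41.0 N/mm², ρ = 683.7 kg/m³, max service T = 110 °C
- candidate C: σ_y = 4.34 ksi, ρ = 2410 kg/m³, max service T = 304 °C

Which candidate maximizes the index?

candidate G

Screen on constraints: max service T ≥ 360 °C. Survivors: candidate F, candidate G.
Normalizing units and computing the index:
  candidate F: σ_y = 47.30 MPa, ρ = 2500 kg/m³
  candidate G: σ_y = 1060 MPa, ρ = 7900 kg/m³
  candidate G: M = 4.12×10⁻³
  candidate F: M = 2.75×10⁻³
Candidate G has the largest M.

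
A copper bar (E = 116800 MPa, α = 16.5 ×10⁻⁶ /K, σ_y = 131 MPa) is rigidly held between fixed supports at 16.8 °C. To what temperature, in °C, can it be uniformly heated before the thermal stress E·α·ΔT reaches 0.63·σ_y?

E = 116800 MPa = 116.8 GPa.
E·α·ΔT = 82.53 MPa ⇒ ΔT = 82.53 / (116.8×10³ × 16.5×10⁻⁶) = 42.82 K.
T = 16.8 + 42.82 = 59.62 °C.

59.6 °C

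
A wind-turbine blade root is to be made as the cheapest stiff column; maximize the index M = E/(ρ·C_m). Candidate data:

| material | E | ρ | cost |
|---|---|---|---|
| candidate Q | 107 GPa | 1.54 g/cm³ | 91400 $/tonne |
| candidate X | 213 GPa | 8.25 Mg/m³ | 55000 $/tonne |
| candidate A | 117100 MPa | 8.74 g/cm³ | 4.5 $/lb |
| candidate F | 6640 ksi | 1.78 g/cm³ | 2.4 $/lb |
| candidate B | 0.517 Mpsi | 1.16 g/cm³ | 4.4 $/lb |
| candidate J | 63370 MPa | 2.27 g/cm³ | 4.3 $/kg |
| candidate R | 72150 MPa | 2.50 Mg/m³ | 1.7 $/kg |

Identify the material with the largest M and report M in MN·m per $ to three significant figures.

In SI units:
  candidate Q: E = 107.0 GPa, ρ = 1540 kg/m³, cost = 91.40 $/kg
  candidate X: E = 213.0 GPa, ρ = 8250 kg/m³, cost = 55.00 $/kg
  candidate A: E = 117.1 GPa, ρ = 8740 kg/m³, cost = 9.921 $/kg
  candidate F: E = 45.78 GPa, ρ = 1780 kg/m³, cost = 5.291 $/kg
  candidate B: E = 3.565 GPa, ρ = 1160 kg/m³, cost = 9.700 $/kg
  candidate J: E = 63.37 GPa, ρ = 2270 kg/m³, cost = 4.300 $/kg
  candidate R: E = 72.15 GPa, ρ = 2500 kg/m³, cost = 1.700 $/kg
  candidate R: M = 17.0 MN·m per $
  candidate J: M = 6.49 MN·m per $
  candidate F: M = 4.86 MN·m per $
  candidate A: M = 1.35 MN·m per $
  candidate Q: M = 0.760 MN·m per $
  candidate X: M = 0.469 MN·m per $
  candidate B: M = 0.317 MN·m per $
The maximum is for candidate R.

candidate R, M = 17.0 MN·m per $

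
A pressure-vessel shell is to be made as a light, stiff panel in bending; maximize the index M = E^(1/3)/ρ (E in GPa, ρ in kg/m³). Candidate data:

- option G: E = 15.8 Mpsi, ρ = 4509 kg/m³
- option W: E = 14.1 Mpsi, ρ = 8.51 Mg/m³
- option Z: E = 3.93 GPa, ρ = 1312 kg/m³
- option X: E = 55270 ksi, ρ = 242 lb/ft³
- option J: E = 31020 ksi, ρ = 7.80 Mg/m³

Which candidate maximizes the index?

In SI units:
  option G: E = 108.9 GPa, ρ = 4509 kg/m³
  option W: E = 97.22 GPa, ρ = 8510 kg/m³
  option Z: E = 3.930 GPa, ρ = 1312 kg/m³
  option X: E = 381.1 GPa, ρ = 3876 kg/m³
  option J: E = 213.9 GPa, ρ = 7800 kg/m³
  option X: M = 1.87×10⁻³
  option Z: M = 1.20×10⁻³
  option G: M = 1.06×10⁻³
  option J: M = 0.767×10⁻³
  option W: M = 0.540×10⁻³
Highest index: option X.

option X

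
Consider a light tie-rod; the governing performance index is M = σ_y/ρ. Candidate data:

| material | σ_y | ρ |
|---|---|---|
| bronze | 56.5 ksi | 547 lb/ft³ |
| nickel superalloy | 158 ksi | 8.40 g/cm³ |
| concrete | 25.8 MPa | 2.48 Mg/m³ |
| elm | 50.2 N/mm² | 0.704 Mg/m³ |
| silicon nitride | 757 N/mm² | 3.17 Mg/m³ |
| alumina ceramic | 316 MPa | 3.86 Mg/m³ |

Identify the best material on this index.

silicon nitride

In SI units:
  bronze: σ_y = 389.6 MPa, ρ = 8762 kg/m³
  nickel superalloy: σ_y = 1089 MPa, ρ = 8400 kg/m³
  concrete: σ_y = 25.80 MPa, ρ = 2480 kg/m³
  elm: σ_y = 50.20 MPa, ρ = 704.0 kg/m³
  silicon nitride: σ_y = 757.0 MPa, ρ = 3170 kg/m³
  alumina ceramic: σ_y = 316.0 MPa, ρ = 3860 kg/m³
  silicon nitride: M = 239 kN·m/kg
  nickel superalloy: M = 130 kN·m/kg
  alumina ceramic: M = 81.9 kN·m/kg
  elm: M = 71.3 kN·m/kg
  bronze: M = 44.5 kN·m/kg
  concrete: M = 10.4 kN·m/kg
Silicon nitride has the largest M.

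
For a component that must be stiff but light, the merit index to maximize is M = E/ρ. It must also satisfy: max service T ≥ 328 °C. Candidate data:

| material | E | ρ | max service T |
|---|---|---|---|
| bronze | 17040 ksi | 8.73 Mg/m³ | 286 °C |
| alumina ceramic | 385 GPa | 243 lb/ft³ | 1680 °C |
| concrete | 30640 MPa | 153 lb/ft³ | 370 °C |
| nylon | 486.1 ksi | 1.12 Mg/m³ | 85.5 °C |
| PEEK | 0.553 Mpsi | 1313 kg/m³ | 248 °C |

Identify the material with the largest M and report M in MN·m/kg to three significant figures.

Screen on constraints: max service T ≥ 328 °C. Survivors: alumina ceramic, concrete.
Putting every candidate on a common basis:
  alumina ceramic: E = 385.0 GPa, ρ = 3892 kg/m³
  concrete: E = 30.64 GPa, ρ = 2451 kg/m³
  alumina ceramic: M = 98.9 MN·m/kg
  concrete: M = 12.5 MN·m/kg
Highest index: alumina ceramic.

alumina ceramic, M = 98.9 MN·m/kg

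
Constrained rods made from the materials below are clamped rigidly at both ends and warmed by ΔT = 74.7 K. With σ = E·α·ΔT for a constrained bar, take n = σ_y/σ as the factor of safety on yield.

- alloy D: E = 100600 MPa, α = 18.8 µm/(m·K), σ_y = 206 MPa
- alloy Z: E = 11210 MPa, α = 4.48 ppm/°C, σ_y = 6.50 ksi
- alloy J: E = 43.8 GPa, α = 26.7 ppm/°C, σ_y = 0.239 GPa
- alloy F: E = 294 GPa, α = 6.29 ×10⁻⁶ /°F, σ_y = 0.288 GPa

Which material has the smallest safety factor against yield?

alloy F

Converting E to GPa, α to ×10⁻⁶/K, σ_y to MPa, then σ and n for each:
  alloy D: E = 100.6, α = 18.8, σ_y = 206.0 → σ = 141 MPa, n = 1.46
  alloy Z: E = 11.21, α = 4.48, σ_y = 44.82 → σ = 3.75 MPa, n = 11.9
  alloy J: E = 43.80, α = 26.7, σ_y = 239.0 → σ = 87.4 MPa, n = 2.74
  alloy F: E = 294.0, α = 11.3, σ_y = 288.0 → σ = 249 MPa, n = 1.16
Smallest n: alloy F with n = 1.16.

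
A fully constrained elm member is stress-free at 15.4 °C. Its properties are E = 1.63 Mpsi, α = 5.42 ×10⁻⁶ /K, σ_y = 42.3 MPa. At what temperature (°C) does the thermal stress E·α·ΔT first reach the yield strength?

710 °C

E = 1.63 Mpsi = 11.24 GPa.
E·α·ΔT = 42.30 MPa ⇒ ΔT = 42.30 / (11.24×10³ × 5.42×10⁻⁶) = 694.4 K.
T = 15.4 + 694.4 = 709.8 °C.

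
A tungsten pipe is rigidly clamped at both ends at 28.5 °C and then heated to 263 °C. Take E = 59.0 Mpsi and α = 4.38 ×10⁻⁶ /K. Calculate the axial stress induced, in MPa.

418 MPa

E = 59.0 Mpsi = 406.8 GPa.
ΔT = 234.5 K. Constrained thermal stress σ = E·α·ΔT = 406.8×10³ MPa × 4.38×10⁻⁶ × 234.5 = 418 MPa (compressive).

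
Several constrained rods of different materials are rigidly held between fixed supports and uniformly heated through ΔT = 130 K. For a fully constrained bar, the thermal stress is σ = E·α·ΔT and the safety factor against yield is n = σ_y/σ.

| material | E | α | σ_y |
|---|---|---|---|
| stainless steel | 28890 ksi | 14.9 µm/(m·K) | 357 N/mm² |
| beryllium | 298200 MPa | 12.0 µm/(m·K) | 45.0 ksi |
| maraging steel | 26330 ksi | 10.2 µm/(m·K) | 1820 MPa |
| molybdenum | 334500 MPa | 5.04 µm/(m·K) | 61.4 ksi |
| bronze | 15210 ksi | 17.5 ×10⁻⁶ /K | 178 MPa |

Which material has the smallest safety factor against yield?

Per material, after unit conversion:
  stainless steel: E = 199.2, α = 14.9, σ_y = 357.0 → σ = 386 MPa, n = 0.925
  beryllium: E = 298.2, α = 12.0, σ_y = 310.3 → σ = 465 MPa, n = 0.667
  maraging steel: E = 181.5, α = 10.2, σ_y = 1820 → σ = 241 MPa, n = 7.56
  molybdenum: E = 334.5, α = 5.04, σ_y = 423.3 → σ = 219 MPa, n = 1.93
  bronze: E = 104.9, α = 17.5, σ_y = 178.0 → σ = 239 MPa, n = 0.746
The minimum is beryllium at n = 0.667.

beryllium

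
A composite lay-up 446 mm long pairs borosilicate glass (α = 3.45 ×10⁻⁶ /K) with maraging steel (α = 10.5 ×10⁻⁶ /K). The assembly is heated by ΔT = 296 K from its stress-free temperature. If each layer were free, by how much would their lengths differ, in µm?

Δα = |3.45 − 10.5|×10⁻⁶/K = 7.05×10⁻⁶/K.
ΔL_mismatch = Δα·L·ΔT = 7.05×10⁻⁶ × 446.0 mm × 296.0 K = 931 µm.

931 µm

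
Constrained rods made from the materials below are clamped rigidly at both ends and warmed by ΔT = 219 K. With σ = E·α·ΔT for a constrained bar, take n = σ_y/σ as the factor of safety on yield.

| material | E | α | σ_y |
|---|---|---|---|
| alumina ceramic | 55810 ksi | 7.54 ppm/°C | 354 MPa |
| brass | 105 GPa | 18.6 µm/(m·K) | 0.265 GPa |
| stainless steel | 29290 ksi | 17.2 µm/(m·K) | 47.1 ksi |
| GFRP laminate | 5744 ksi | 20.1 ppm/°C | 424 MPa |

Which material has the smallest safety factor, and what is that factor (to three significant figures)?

stainless steel, n = 0.427

Converting E to GPa, α to ×10⁻⁶/K, σ_y to MPa, then σ and n for each:
  alumina ceramic: E = 384.8, α = 7.54, σ_y = 354.0 → σ = 635 MPa, n = 0.557
  brass: E = 105.0, α = 18.6, σ_y = 265.0 → σ = 428 MPa, n = 0.620
  stainless steel: E = 201.9, α = 17.2, σ_y = 324.7 → σ = 761 MPa, n = 0.427
  GFRP laminate: E = 39.60, α = 20.1, σ_y = 424.0 → σ = 174 MPa, n = 2.43
Stainless steel has the lowest safety factor, n = 0.427.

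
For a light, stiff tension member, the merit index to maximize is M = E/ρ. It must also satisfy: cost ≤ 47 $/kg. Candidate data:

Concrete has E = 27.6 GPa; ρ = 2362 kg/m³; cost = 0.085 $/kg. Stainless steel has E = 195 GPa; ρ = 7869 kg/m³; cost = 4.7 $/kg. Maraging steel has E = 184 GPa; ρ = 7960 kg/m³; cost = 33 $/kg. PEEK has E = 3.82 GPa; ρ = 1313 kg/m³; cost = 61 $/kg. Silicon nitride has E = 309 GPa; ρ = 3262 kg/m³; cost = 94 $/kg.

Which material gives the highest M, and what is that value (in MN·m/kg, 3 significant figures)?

stainless steel, M = 24.8 MN·m/kg

Screen on constraints: cost ≤ 47 $/kg. Survivors: concrete, stainless steel, maraging steel.
Per-candidate index values:
  stainless steel: M = 24.8 MN·m/kg
  maraging steel: M = 23.1 MN·m/kg
  concrete: M = 11.7 MN·m/kg
Stainless steel has the largest M.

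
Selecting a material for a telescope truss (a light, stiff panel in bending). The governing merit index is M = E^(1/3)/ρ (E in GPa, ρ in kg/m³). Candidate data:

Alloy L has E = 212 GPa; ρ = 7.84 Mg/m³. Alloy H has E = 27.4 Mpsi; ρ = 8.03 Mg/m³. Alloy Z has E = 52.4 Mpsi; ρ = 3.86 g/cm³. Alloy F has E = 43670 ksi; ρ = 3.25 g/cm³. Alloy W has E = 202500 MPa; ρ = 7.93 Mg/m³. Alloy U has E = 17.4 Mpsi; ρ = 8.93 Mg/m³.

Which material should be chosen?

In SI units:
  alloy L: E = 212.0 GPa, ρ = 7840 kg/m³
  alloy H: E = 188.9 GPa, ρ = 8030 kg/m³
  alloy Z: E = 361.3 GPa, ρ = 3860 kg/m³
  alloy F: E = 301.1 GPa, ρ = 3250 kg/m³
  alloy W: E = 202.5 GPa, ρ = 7930 kg/m³
  alloy U: E = 120.0 GPa, ρ = 8930 kg/m³
  alloy F: M = 2.06×10⁻³
  alloy Z: M = 1.85×10⁻³
  alloy L: M = 0.761×10⁻³
  alloy W: M = 0.741×10⁻³
  alloy H: M = 0.715×10⁻³
  alloy U: M = 0.552×10⁻³
Alloy F ranks first.

alloy F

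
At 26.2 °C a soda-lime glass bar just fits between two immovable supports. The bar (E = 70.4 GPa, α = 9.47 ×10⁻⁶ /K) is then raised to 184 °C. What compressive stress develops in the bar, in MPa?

105 MPa

ΔT = 157.8 K. Constrained thermal stress σ = E·α·ΔT = 70.40×10³ MPa × 9.47×10⁻⁶ × 157.8 = 105 MPa (compressive).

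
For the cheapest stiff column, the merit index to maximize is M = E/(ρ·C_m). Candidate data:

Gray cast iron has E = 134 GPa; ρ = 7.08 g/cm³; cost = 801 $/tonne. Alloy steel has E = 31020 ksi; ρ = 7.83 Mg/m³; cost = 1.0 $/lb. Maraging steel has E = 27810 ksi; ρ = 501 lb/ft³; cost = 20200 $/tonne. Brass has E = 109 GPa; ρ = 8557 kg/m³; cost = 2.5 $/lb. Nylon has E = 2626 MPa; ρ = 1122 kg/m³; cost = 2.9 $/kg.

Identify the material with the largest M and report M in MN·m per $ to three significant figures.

gray cast iron, M = 23.6 MN·m per $

After converting to SI:
  gray cast iron: E = 134.0 GPa, ρ = 7080 kg/m³, cost = 0.8010 $/kg
  alloy steel: E = 213.9 GPa, ρ = 7830 kg/m³, cost = 2.205 $/kg
  maraging steel: E = 191.7 GPa, ρ = 8025 kg/m³, cost = 20.20 $/kg
  brass: E = 109.0 GPa, ρ = 8557 kg/m³, cost = 5.511 $/kg
  nylon: E = 2.626 GPa, ρ = 1122 kg/m³, cost = 2.900 $/kg
  gray cast iron: M = 23.6 MN·m per $
  alloy steel: M = 12.4 MN·m per $
  brass: M = 2.31 MN·m per $
  maraging steel: M = 1.18 MN·m per $
  nylon: M = 0.807 MN·m per $
Highest index: gray cast iron.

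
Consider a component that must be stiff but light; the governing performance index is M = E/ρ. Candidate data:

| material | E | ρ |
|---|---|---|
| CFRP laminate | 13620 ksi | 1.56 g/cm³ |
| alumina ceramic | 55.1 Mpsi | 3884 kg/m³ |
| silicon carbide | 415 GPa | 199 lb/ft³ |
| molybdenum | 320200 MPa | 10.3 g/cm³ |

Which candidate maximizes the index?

After converting to SI:
  CFRP laminate: E = 93.91 GPa, ρ = 1560 kg/m³
  alumina ceramic: E = 379.9 GPa, ρ = 3884 kg/m³
  silicon carbide: E = 415.0 GPa, ρ = 3188 kg/m³
  molybdenum: E = 320.2 GPa, ρ = 10300 kg/m³
  silicon carbide: M = 130 MN·m/kg
  alumina ceramic: M = 97.8 MN·m/kg
  CFRP laminate: M = 60.2 MN·m/kg
  molybdenum: M = 31.1 MN·m/kg
Silicon carbide ranks first.

silicon carbide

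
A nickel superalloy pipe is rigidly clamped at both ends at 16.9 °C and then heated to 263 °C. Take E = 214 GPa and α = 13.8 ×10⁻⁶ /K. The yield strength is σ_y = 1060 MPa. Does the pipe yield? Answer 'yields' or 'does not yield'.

does not yield

ΔT = 246.1 K. Constrained thermal stress σ = E·α·ΔT = 214.0×10³ MPa × 13.8×10⁻⁶ × 246.1 = 727 MPa (compressive).
Compare to σ_y = 1060 MPa: σ < σ_y, so it does not yield.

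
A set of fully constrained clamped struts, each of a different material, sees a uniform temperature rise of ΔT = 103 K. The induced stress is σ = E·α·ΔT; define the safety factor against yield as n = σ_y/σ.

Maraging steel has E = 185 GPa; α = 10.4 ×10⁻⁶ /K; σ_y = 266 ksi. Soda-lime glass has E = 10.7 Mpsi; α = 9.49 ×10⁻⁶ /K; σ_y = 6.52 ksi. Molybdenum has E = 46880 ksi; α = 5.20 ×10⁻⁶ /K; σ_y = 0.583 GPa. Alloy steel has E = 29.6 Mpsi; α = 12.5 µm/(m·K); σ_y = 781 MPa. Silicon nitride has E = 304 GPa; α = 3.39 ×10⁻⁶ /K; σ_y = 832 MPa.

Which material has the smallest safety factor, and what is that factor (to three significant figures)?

Per material, after unit conversion:
  maraging steel: E = 185.0, α = 10.4, σ_y = 1834 → σ = 198 MPa, n = 9.25
  soda-lime glass: E = 73.77, α = 9.49, σ_y = 44.95 → σ = 72.1 MPa, n = 0.623
  molybdenum: E = 323.2, α = 5.20, σ_y = 583.0 → σ = 173 MPa, n = 3.37
  alloy steel: E = 204.1, α = 12.5, σ_y = 781.0 → σ = 263 MPa, n = 2.97
  silicon nitride: E = 304.0, α = 3.39, σ_y = 832.0 → σ = 106 MPa, n = 7.84
Soda-lime glass has the lowest safety factor, n = 0.623.

soda-lime glass, n = 0.623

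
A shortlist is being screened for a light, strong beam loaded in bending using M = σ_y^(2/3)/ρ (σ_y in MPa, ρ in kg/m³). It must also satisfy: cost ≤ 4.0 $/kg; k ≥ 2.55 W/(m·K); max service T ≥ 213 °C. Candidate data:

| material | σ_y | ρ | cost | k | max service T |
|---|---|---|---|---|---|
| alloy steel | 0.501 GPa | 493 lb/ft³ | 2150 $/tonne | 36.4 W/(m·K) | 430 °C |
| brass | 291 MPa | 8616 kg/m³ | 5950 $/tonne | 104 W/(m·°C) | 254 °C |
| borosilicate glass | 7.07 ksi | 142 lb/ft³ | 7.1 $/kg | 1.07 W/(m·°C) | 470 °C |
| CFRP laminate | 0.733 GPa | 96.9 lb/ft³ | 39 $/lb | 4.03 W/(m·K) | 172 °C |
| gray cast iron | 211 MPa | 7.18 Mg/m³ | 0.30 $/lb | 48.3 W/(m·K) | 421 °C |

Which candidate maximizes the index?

alloy steel

Screen on constraints: cost ≤ 4.0 $/kg; k ≥ 2.55 W/(m·K); max service T ≥ 213 °C. Survivors: alloy steel, gray cast iron.
Putting every candidate on a common basis:
  alloy steel: σ_y = 501.0 MPa, ρ = 7897 kg/m³
  gray cast iron: σ_y = 211.0 MPa, ρ = 7180 kg/m³
  alloy steel: M = 7.99×10⁻³
  gray cast iron: M = 4.94×10⁻³
Alloy steel has the largest M.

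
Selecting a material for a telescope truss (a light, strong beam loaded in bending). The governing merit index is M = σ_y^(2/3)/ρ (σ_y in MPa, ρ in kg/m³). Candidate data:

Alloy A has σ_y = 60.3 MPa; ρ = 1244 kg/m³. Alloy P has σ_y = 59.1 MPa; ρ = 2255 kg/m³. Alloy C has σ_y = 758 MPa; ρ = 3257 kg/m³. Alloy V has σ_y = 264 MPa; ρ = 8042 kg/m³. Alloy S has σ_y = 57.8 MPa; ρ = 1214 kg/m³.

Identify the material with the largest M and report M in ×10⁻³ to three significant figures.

alloy C, M = 25.5×10⁻³

Evaluate M for each candidate:
  alloy C: M = 25.5×10⁻³
  alloy A: M = 12.4×10⁻³
  alloy S: M = 12.3×10⁻³
  alloy P: M = 6.73×10⁻³
  alloy V: M = 5.12×10⁻³
The maximum is for alloy C.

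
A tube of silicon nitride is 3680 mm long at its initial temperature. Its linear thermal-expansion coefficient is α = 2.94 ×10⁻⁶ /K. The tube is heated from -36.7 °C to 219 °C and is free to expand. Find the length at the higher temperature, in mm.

3682.8 mm

ΔT = 219 − (-36.7) = 255.7 K.
ΔL = α·L₀·ΔT = 2.94×10⁻⁶ × 3680 mm × 255.7 K = 2.77 mm.
L = L₀ + ΔL = 3680 + 2.77 = 3682.8 mm.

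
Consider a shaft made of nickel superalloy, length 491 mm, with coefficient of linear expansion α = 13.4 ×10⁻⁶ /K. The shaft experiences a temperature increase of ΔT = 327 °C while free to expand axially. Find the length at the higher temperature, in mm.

493.15 mm

ΔL = α·L₀·ΔT = 13.4×10⁻⁶ × 491 mm × 327.0 K = 2.15 mm.
L = L₀ + ΔL = 491 + 2.15 = 493.15 mm.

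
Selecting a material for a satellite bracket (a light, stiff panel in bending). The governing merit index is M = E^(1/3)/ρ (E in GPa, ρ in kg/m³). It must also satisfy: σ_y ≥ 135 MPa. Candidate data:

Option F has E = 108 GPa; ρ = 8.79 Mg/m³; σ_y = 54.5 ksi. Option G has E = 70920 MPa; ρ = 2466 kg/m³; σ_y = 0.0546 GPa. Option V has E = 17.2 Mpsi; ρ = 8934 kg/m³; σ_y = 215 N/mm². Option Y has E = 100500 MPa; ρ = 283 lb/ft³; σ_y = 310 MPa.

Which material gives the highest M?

Screen on constraints: σ_y ≥ 135 MPa. Survivors: option F, option V, option Y.
Normalizing units and computing the index:
  option F: E = 108.0 GPa, ρ = 8790 kg/m³
  option V: E = 118.6 GPa, ρ = 8934 kg/m³
  option Y: E = 100.5 GPa, ρ = 4533 kg/m³
  option Y: M = 1.03×10⁻³
  option V: M = 0.550×10⁻³
  option F: M = 0.542×10⁻³
The maximum is for option Y.

option Y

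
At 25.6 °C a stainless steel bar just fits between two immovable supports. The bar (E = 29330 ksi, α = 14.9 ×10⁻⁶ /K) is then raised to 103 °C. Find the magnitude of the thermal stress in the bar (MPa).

233 MPa

E = 29330 ksi = 202.2 GPa.
ΔT = 77.40 K. Constrained thermal stress σ = E·α·ΔT = 202.2×10³ MPa × 14.9×10⁻⁶ × 77.40 = 233 MPa (compressive).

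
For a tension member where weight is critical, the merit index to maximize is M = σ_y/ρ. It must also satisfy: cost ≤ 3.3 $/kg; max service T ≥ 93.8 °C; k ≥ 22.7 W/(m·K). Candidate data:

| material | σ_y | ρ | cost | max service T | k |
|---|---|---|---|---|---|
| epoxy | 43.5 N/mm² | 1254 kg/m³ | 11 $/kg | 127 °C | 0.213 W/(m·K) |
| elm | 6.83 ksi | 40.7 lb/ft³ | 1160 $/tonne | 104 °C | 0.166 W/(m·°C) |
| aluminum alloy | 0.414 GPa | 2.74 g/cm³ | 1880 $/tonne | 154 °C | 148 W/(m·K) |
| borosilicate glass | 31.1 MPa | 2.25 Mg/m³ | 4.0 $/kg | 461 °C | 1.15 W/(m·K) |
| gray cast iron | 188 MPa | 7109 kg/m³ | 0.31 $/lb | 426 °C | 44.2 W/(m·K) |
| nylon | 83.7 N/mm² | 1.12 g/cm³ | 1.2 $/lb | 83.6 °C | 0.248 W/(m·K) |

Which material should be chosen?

Screen on constraints: cost ≤ 3.3 $/kg; max service T ≥ 93.8 °C; k ≥ 22.7 W/(m·K). Survivors: aluminum alloy, gray cast iron.
Normalizing units and computing the index:
  aluminum alloy: σ_y = 414.0 MPa, ρ = 2740 kg/m³
  gray cast iron: σ_y = 188.0 MPa, ρ = 7109 kg/m³
  aluminum alloy: M = 151 kN·m/kg
  gray cast iron: M = 26.4 kN·m/kg
Aluminum alloy ranks first.

aluminum alloy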